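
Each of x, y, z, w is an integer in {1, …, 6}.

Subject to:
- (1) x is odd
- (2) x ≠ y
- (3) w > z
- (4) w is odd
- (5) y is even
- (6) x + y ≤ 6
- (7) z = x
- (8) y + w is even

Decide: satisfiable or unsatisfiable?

Unsatisfiable

Constraint 5 makes y even and constraint 4 makes w odd, so y + w must be odd. Constraint 8 says y + w is even — contradiction.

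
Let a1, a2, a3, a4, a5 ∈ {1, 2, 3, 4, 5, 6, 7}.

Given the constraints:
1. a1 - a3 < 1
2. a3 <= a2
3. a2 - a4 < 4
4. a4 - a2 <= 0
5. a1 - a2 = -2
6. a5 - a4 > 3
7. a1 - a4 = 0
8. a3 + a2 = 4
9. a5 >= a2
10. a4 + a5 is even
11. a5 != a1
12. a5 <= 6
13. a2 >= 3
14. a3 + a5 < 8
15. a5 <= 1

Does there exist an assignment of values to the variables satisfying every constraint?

Unsatisfiable

From constraint 13: a2 ≥ 3. From constraints 9 and 15: a2 ≤ a5 and a5 ≤ 1, so a2 ≤ 1. But 1 < 3, so no value of a2 works.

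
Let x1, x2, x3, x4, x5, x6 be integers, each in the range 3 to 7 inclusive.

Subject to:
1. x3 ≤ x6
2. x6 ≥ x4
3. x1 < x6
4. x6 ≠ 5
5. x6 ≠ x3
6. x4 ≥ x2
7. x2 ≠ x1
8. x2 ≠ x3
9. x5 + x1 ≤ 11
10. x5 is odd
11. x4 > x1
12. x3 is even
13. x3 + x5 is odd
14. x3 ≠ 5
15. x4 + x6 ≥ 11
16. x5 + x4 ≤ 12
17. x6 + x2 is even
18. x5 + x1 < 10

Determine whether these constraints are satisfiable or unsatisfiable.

Satisfiable

The assignment x1 = 6, x2 = 3, x3 = 6, x4 = 7, x5 = 3, x6 = 7 works:
  constraint 9 holds since x5 + x1 = 9.
  constraint 15 holds since x4 + x6 = 14.
  constraint 16 holds since x5 + x4 = 10.
The rest check out directly.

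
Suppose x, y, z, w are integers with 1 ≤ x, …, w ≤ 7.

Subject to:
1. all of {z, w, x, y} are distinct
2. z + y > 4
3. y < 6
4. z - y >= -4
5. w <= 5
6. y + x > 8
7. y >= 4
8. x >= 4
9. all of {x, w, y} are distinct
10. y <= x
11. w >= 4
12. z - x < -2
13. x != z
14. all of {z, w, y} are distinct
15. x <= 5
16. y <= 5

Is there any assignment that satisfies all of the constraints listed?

Constraints 5, 7, 8, 11, 15, and 16 confine each of x, w, y to the 2 values {4, 5}.
Constraint 9 requires all 3 of them to be distinct, but only 2 values are available — impossible by the pigeonhole principle.

Unsatisfiable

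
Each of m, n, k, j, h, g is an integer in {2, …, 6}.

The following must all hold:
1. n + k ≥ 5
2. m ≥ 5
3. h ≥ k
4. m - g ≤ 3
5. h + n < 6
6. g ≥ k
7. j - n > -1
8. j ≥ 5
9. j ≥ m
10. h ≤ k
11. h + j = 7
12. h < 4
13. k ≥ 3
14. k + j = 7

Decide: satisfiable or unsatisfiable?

From constraints 3 and 13: h ≥ k ≥ 3. From constraints 2 and 9: j ≥ m ≥ 5. Hence h + j ≥ 8. But constraint 11 requires h + j = 7, and 7 < 8. Contradiction.

Unsatisfiable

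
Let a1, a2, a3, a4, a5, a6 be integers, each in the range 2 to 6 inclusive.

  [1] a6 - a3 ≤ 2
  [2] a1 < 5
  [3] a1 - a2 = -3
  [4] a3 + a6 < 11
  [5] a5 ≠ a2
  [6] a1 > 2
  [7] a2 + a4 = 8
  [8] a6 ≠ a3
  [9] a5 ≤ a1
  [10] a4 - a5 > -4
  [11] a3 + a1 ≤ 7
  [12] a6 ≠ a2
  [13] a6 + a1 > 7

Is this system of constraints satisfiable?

Satisfiable

Setting (a1, a2, a3, a4, a5, a6) = (3, 6, 4, 2, 3, 5) satisfies everything: constraint 1: a6 - a3 = 1; constraint 3: a1 - a2 = -3, and the others follow.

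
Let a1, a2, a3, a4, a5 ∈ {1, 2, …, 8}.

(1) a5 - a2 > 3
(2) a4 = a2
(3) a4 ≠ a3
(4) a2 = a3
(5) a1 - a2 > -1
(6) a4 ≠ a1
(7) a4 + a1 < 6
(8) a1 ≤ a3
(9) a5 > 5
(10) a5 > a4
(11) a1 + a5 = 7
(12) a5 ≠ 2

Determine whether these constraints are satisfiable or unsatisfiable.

Unsatisfiable

From constraints 2 and 4, a4 = a2 = a3, so a4 = a3. But constraint 3 says a4 ≠ a3. Contradiction.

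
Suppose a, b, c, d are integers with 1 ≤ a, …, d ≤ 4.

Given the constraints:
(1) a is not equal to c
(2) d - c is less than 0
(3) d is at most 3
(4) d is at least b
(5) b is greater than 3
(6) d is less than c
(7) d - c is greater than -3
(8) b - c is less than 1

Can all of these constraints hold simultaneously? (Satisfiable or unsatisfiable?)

Unsatisfiable

From constraint 5: b ≥ 4. From constraints 3 and 4: b ≤ d and d ≤ 3, so b ≤ 3. But 3 < 4, so no value of b works.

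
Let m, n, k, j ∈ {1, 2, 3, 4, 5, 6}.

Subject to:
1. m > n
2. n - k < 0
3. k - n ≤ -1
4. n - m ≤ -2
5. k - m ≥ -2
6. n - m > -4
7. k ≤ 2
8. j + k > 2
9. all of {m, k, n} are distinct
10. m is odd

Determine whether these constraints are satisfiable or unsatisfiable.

Constraints 3, 4, and 5 give k − m ≥ -2, m − n ≥ 2, n − k ≥ 1.
Adding all 3 inequalities: the left sides telescope to 0, and the right sides sum to (-2) + 2 + 1 = 1. So 0 ≥ 1, which is false.

Unsatisfiable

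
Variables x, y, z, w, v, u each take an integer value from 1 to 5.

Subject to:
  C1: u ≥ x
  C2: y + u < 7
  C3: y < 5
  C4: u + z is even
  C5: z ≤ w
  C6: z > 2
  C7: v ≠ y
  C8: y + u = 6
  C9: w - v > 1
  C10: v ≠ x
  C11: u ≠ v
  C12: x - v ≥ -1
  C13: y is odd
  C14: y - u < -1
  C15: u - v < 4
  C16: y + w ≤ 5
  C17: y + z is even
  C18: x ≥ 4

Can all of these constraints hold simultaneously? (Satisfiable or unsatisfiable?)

One satisfying assignment is x = 4, y = 1, z = 3, w = 4, v = 2, u = 5.
For the less obvious constraints — constraint 2: y + u = 6; constraint 8: y + u = 6 — and the others hold by inspection.

Satisfiable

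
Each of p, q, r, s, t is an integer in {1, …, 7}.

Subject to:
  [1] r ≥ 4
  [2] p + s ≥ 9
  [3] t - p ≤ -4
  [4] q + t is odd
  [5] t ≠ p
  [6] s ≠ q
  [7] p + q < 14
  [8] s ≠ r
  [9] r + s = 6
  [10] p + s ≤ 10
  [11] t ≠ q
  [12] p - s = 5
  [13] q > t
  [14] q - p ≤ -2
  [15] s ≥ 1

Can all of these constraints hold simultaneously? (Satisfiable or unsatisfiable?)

The assignment p = 7, q = 4, r = 4, s = 2, t = 3 works:
  constraint 2 holds since p + s = 9.
  constraint 3 holds since t - p = -4.
  constraint 7 holds since p + q = 11.
The rest check out directly.

Satisfiable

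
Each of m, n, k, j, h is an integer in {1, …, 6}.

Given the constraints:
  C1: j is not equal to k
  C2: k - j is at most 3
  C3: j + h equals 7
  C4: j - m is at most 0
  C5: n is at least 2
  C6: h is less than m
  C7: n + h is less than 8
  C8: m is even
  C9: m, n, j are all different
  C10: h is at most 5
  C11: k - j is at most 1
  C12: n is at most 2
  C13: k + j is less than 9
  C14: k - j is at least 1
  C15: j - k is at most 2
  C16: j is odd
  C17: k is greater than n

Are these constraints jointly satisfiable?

Take m = 6, n = 2, k = 4, j = 3, h = 4. Then constraint 2: k - j = 1; constraint 3: j + h = 7; constraint 4: j - m = -3, and every other listed constraint is also met.

Satisfiable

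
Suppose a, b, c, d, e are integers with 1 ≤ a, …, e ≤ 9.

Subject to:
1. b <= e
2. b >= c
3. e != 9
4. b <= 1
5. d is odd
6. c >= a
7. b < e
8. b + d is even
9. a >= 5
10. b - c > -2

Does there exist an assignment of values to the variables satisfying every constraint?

Unsatisfiable

From constraints 6 and 9: c ≥ a and a ≥ 5, so c ≥ 5. From constraints 2 and 4: c ≤ b and b ≤ 1, so c ≤ 1. But 1 < 5, so no value of c works.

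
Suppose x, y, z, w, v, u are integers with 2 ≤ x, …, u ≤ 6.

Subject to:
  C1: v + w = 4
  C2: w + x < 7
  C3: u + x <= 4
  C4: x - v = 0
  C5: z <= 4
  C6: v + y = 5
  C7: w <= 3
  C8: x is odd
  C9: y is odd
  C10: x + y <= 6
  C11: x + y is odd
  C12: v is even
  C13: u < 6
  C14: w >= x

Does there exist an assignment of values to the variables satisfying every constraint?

Unsatisfiable

Constraint 8 makes x odd and constraint 9 makes y odd, so x + y must be even. Constraint 11 says x + y is odd — contradiction.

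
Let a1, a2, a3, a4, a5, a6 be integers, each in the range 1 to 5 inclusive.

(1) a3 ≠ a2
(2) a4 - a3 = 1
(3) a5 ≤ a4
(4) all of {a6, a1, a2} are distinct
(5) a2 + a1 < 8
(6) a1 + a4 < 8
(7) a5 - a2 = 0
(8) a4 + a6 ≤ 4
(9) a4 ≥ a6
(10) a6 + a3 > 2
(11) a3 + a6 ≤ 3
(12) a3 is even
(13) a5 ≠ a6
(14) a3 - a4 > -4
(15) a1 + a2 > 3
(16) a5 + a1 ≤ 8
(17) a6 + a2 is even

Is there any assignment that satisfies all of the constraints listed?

The assignment a1 = 2, a2 = 3, a3 = 2, a4 = 3, a5 = 3, a6 = 1 works:
  constraint 2 holds since a4 - a3 = 1.
  constraint 5 holds since a2 + a1 = 5.
  constraint 6 holds since a1 + a4 = 5.
The rest check out directly.

Satisfiable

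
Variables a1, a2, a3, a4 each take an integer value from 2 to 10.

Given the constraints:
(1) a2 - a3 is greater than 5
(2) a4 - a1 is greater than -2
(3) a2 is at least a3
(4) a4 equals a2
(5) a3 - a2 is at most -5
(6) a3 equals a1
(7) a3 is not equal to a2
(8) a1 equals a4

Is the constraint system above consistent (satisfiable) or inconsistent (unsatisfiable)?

Unsatisfiable

From constraints 4, 6, and 8, a3 = a1 = a4 = a2, so a3 = a2. But constraint 7 says a3 ≠ a2. Contradiction.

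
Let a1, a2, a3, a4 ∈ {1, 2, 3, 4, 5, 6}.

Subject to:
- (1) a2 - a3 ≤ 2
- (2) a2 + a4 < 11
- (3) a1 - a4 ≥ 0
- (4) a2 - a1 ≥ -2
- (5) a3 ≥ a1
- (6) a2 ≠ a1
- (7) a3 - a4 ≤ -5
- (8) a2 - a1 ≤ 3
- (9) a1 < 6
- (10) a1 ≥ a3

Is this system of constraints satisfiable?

Unsatisfiable

Constraints 1, 3, 4, and 7 give a3 − a2 ≥ -2, a2 − a1 ≥ -2, a1 − a4 ≥ 0, a4 − a3 ≥ 5.
Adding all 4 inequalities: the left sides telescope to 0, and the right sides sum to (-2) + (-2) + 0 + 5 = 1. So 0 ≥ 1, which is false.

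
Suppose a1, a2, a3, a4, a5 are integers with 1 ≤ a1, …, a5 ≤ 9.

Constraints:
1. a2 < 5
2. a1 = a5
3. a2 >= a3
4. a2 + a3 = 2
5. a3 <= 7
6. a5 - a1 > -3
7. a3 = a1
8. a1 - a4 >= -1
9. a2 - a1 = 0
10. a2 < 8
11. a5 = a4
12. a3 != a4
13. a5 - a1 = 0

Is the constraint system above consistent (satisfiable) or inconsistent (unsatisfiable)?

Unsatisfiable

From constraints 2, 7, and 11, a3 = a1 = a5 = a4, so a3 = a4. But constraint 12 says a3 ≠ a4. Contradiction.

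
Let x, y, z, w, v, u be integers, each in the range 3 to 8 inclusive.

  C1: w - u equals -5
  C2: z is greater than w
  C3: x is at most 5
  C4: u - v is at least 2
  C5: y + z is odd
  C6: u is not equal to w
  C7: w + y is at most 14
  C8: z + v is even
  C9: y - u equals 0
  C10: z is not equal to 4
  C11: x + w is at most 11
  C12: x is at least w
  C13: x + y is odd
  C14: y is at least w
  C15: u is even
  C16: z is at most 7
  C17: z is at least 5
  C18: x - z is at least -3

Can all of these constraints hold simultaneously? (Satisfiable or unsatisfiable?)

Take x = 5, y = 8, z = 7, w = 3, v = 3, u = 8. Then constraint 1: w - u = -5; constraint 4: u - v = 5; constraint 7: w + y = 11, and every other listed constraint is also met.

Satisfiable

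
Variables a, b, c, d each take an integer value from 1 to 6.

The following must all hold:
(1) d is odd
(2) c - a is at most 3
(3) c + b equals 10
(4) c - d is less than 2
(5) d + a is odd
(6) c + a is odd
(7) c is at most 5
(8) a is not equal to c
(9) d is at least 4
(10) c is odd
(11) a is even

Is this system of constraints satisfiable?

Satisfiable

One satisfying assignment is a = 2, b = 5, c = 5, d = 5.
For the less obvious constraints — constraint 2: c - a = 3; constraint 3: c + b = 10; constraint 4: c - d = 0 — and the others hold by inspection.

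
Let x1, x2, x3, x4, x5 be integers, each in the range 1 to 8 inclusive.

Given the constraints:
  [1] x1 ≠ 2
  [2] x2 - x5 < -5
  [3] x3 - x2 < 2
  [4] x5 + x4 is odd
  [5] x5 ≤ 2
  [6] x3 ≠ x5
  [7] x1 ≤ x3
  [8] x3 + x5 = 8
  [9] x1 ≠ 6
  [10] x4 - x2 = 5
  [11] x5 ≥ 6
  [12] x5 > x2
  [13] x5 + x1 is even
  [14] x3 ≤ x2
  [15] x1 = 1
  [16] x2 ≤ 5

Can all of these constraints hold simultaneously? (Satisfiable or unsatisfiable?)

Unsatisfiable

From constraints 14 and 16: x3 ≤ x2 ≤ 5. From constraint 5: x5 ≤ 2. Hence x3 + x5 ≤ 7. But constraint 8 requires x3 + x5 = 8, and 8 > 7. Contradiction.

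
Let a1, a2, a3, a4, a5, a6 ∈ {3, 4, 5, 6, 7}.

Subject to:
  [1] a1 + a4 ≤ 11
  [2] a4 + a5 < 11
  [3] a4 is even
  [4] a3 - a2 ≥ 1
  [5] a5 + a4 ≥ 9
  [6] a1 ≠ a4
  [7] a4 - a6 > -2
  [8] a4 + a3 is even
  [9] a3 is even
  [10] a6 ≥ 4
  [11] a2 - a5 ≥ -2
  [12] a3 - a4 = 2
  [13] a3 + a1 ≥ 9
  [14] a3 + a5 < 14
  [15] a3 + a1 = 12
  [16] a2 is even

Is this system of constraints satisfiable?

Take a1 = 6, a2 = 4, a3 = 6, a4 = 4, a5 = 5, a6 = 4. Then constraint 1: a1 + a4 = 10; constraint 2: a4 + a5 = 9; constraint 4: a3 - a2 = 2, and every other listed constraint is also met.

Satisfiable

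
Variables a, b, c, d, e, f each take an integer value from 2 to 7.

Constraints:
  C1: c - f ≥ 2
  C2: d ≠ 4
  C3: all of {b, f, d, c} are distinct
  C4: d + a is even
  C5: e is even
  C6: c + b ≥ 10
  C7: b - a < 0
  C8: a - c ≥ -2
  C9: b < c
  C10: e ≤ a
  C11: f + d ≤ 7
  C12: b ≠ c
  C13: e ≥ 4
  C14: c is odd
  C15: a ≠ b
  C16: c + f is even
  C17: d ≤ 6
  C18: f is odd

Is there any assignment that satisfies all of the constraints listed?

Satisfiable

One satisfying assignment is a = 6, b = 5, c = 7, d = 2, e = 6, f = 3.
For the less obvious constraints — constraint 1: c - f = 4; constraint 6: c + b = 12 — and the others hold by inspection.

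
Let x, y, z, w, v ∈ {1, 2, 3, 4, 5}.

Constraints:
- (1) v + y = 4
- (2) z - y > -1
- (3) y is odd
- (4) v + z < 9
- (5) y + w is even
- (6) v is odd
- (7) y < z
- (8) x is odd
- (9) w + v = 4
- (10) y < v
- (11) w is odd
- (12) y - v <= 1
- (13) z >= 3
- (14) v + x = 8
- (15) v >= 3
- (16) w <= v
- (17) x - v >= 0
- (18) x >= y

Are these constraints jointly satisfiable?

Setting (x, y, z, w, v) = (5, 1, 3, 1, 3) satisfies everything: constraint 1: v + y = 4; constraint 2: z - y = 2, and the others follow.

Satisfiable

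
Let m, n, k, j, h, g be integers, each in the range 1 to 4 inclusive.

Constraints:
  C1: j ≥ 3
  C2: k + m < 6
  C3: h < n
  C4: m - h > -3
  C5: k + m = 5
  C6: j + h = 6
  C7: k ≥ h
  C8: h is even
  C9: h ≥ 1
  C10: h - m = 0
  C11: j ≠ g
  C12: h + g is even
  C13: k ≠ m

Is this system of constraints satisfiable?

Satisfiable

Take m = 2, n = 3, k = 3, j = 4, h = 2, g = 2. Then constraint 2: k + m = 5; constraint 4: m - h = 0; constraint 5: k + m = 5, and every other listed constraint is also met.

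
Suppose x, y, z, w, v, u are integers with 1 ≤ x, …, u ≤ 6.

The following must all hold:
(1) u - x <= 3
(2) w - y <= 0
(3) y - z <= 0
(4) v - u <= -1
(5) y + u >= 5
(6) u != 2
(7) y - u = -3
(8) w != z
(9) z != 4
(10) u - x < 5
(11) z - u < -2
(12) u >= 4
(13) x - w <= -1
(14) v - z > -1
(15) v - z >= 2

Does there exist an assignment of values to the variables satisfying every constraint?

Unsatisfiable

Constraints 1, 2, 3, 4, 13, and 15 give z − y ≥ 0, y − w ≥ 0, w − x ≥ 1, x − u ≥ -3, u − v ≥ 1, v − z ≥ 2.
Adding all 6 inequalities: the left sides telescope to 0, and the right sides sum to 0 + 0 + 1 + (-3) + 1 + 2 = 1. So 0 ≥ 1, which is false.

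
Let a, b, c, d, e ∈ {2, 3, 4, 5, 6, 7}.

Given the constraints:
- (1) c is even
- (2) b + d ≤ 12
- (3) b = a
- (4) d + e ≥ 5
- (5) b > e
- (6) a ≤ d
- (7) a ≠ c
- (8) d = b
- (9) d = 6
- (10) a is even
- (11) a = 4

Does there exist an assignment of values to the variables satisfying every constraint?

Constraint 9 fixes d = 6 and constraint 11 fixes a = 4. Constraints 3 and 8 give d = b = a, so d = a. But 6 ≠ 4 — contradiction.

Unsatisfiable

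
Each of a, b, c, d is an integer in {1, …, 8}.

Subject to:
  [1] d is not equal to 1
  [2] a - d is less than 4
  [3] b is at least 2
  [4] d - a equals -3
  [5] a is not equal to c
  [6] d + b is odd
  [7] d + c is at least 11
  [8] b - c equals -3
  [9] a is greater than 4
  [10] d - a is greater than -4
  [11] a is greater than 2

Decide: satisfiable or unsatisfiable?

Take a = 8, b = 4, c = 7, d = 5. Then constraint 2: a - d = 3; constraint 4: d - a = -3; constraint 7: d + c = 12, and every other listed constraint is also met.

Satisfiable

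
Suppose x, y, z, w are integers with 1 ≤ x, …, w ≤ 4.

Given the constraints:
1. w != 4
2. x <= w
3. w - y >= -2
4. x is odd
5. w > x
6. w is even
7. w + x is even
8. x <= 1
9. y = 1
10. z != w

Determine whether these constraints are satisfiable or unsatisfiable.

Unsatisfiable

Constraint 6 makes w even and constraint 4 makes x odd, so w + x must be odd. Constraint 7 says w + x is even — contradiction.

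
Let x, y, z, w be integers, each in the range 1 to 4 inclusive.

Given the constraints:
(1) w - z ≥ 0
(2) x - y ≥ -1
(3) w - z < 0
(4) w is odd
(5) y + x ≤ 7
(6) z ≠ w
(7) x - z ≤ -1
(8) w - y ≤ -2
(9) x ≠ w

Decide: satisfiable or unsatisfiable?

Constraints 1, 2, 7, and 8 give x − y ≥ -1, y − w ≥ 2, w − z ≥ 0, z − x ≥ 1.
Adding all 4 inequalities: the left sides telescope to 0, and the right sides sum to (-1) + 2 + 0 + 1 = 2. So 0 ≥ 2, which is false.

Unsatisfiable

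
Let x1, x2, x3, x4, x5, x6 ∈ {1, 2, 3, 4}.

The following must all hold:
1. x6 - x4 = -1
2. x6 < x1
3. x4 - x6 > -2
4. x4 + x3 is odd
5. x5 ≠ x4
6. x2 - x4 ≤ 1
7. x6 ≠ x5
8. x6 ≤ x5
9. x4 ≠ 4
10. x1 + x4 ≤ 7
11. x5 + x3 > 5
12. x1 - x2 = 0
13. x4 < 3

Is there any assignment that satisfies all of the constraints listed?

Try x1 = 2, x2 = 2, x3 = 3, x4 = 2, x5 = 4, x6 = 1.
Check constraint 1: x6 - x4 = -1; constraint 3: x4 - x6 = 1; constraint 6: x2 - x4 = 0. The remaining constraints are straightforward to verify.

Satisfiable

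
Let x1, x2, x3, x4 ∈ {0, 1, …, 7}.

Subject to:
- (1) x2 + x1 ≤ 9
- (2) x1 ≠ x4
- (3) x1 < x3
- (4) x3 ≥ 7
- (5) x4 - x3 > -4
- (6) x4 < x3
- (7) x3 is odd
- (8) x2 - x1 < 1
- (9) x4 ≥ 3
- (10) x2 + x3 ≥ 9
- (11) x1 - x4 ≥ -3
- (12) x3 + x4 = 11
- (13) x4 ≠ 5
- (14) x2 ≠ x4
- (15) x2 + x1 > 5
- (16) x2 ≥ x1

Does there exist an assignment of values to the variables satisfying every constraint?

Take x1 = 3, x2 = 3, x3 = 7, x4 = 4. Then constraint 1: x2 + x1 = 6; constraint 5: x4 - x3 = -3; constraint 8: x2 - x1 = 0, and every other listed constraint is also met.

Satisfiable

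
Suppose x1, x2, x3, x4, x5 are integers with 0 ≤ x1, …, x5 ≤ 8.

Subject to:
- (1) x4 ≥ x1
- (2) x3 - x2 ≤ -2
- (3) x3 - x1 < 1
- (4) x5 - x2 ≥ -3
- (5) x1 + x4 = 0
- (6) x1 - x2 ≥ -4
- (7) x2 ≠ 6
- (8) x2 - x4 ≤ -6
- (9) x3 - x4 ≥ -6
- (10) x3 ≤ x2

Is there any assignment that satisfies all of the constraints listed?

Constraints 2, 8, and 9 give x4 − x2 ≥ 6, x2 − x3 ≥ 2, x3 − x4 ≥ -6.
Adding all 3 inequalities: the left sides telescope to 0, and the right sides sum to 6 + 2 + (-6) = 2. So 0 ≥ 2, which is false.

Unsatisfiable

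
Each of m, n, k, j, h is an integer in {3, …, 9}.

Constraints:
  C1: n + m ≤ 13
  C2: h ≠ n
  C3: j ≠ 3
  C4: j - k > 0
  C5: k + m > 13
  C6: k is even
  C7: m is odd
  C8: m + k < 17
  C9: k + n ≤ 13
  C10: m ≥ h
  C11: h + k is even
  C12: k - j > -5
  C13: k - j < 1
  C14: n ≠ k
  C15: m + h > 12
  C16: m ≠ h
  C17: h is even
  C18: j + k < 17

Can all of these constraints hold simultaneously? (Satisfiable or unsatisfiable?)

Satisfiable

Try m = 9, n = 4, k = 6, j = 8, h = 6.
Check constraint 1: n + m = 13; constraint 4: j - k = 2; constraint 5: k + m = 15. The remaining constraints are straightforward to verify.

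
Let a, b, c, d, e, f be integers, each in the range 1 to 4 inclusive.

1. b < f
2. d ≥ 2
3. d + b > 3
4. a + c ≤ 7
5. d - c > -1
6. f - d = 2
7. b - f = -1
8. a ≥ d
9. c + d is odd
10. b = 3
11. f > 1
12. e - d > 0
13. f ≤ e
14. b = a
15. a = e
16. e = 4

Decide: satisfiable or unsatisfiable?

Unsatisfiable

Constraint 10 fixes b = 3 and constraint 16 fixes e = 4. Constraints 14 and 15 give b = a = e, so b = e. But 3 ≠ 4 — contradiction.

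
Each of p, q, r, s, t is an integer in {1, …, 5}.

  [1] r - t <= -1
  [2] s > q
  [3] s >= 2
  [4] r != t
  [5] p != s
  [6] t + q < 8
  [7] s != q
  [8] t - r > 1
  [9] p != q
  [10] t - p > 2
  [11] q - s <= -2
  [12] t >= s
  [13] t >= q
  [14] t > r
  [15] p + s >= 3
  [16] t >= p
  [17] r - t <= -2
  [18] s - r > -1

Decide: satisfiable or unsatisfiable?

Try p = 1, q = 2, r = 2, s = 4, t = 4.
Check constraint 1: r - t = -2; constraint 6: t + q = 6. The remaining constraints are straightforward to verify.

Satisfiable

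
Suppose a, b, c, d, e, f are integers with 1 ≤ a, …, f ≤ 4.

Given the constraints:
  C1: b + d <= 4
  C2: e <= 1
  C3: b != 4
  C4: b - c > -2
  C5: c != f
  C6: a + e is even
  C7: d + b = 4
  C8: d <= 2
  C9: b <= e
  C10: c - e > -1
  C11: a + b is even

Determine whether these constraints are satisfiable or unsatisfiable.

Unsatisfiable

From constraint 8: d ≤ 2. From constraints 2 and 9: b ≤ e ≤ 1. Hence d + b ≤ 3. But constraint 7 requires d + b = 4, and 4 > 3. Contradiction.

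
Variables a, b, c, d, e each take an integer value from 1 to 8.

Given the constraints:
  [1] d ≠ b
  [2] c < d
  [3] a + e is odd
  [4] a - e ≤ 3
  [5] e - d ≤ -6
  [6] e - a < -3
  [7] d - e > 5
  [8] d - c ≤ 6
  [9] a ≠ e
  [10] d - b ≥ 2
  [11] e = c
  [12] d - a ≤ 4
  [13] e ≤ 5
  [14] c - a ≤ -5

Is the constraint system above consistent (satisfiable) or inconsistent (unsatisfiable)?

Unsatisfiable

Constraints 4, 5, 8, and 14 give c − d ≥ -6, d − e ≥ 6, e − a ≥ -3, a − c ≥ 5.
Adding all 4 inequalities: the left sides telescope to 0, and the right sides sum to (-6) + 6 + (-3) + 5 = 2. So 0 ≥ 2, which is false.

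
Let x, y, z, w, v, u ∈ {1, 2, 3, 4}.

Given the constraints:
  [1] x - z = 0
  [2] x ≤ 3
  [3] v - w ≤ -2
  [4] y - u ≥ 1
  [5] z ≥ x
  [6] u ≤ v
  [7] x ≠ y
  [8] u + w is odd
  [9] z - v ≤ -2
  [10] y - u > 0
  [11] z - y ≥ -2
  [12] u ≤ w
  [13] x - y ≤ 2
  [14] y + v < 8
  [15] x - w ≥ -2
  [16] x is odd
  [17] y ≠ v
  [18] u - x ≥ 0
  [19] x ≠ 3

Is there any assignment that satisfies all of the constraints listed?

Constraints 3, 4, 9, 11, 15, and 18 give y − u ≥ 1, u − x ≥ 0, x − w ≥ -2, w − v ≥ 2, v − z ≥ 2, z − y ≥ -2.
Adding all 6 inequalities: the left sides telescope to 0, and the right sides sum to 1 + 0 + (-2) + 2 + 2 + (-2) = 1. So 0 ≥ 1, which is false.

Unsatisfiable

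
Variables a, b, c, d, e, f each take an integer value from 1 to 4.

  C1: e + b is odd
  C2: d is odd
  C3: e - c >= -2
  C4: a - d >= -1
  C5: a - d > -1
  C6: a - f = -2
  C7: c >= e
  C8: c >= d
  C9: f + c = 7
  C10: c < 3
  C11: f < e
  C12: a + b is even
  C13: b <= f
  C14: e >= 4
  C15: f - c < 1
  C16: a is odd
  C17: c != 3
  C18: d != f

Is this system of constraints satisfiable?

Unsatisfiable

From constraints 7 and 14: c ≥ e and e ≥ 4, so c ≥ 4. From constraint 10: c ≤ 2. But 2 < 4, so no value of c works.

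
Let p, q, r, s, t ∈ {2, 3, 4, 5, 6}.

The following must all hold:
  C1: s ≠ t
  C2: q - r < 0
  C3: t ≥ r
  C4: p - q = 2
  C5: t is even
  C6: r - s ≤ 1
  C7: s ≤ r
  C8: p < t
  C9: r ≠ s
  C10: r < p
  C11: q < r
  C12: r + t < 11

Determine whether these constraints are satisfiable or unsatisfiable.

One satisfying assignment is p = 5, q = 3, r = 4, s = 3, t = 6.
For the less obvious constraints — constraint 2: q - r = -1; constraint 4: p - q = 2 — and the others hold by inspection.

Satisfiable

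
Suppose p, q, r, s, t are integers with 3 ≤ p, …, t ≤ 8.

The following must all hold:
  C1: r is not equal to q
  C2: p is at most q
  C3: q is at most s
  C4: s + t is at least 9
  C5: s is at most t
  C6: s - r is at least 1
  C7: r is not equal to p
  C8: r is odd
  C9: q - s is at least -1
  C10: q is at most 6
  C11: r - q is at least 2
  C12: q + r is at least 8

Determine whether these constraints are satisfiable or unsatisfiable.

Unsatisfiable

Constraints 6, 9, and 11 give s − r ≥ 1, r − q ≥ 2, q − s ≥ -1.
Adding all 3 inequalities: the left sides telescope to 0, and the right sides sum to 1 + 2 + (-1) = 2. So 0 ≥ 2, which is false.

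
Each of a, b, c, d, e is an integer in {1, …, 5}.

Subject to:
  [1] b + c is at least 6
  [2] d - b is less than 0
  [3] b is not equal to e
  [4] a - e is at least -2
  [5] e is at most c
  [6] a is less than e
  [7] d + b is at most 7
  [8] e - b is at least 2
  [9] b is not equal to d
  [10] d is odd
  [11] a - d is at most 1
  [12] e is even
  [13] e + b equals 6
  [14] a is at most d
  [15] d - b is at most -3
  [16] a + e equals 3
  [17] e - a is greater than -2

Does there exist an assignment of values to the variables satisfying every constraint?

Unsatisfiable

Constraints 4, 8, 11, and 15 give a − e ≥ -2, e − b ≥ 2, b − d ≥ 3, d − a ≥ -1.
Adding all 4 inequalities: the left sides telescope to 0, and the right sides sum to (-2) + 2 + 3 + (-1) = 2. So 0 ≥ 2, which is false.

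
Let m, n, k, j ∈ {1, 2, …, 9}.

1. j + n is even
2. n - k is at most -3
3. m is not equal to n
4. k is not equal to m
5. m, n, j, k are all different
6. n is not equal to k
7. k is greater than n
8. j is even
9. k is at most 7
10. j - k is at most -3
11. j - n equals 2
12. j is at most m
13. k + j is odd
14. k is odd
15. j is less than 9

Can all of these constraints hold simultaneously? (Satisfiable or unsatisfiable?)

Satisfiable

One satisfying assignment is m = 8, n = 2, k = 7, j = 4.
For the less obvious constraints — constraint 2: n - k = -5; constraint 10: j - k = -3; constraint 11: j - n = 2 — and the others hold by inspection.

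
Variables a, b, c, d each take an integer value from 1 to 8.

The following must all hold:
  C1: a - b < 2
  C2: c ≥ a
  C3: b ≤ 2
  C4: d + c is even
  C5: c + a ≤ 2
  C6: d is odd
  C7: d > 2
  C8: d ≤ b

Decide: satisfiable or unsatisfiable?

Unsatisfiable

From constraint 7: d ≥ 3. From constraints 3 and 8: d ≤ b and b ≤ 2, so d ≤ 2. But 2 < 3, so no value of d works.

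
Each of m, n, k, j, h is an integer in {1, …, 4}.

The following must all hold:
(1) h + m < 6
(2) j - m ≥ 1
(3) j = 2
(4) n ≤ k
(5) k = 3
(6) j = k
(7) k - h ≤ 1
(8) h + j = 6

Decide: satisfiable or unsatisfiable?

Constraint 3 fixes j = 2 and constraint 5 fixes k = 3, but constraint 6 requires j = k. Since 2 ≠ 3, contradiction.

Unsatisfiable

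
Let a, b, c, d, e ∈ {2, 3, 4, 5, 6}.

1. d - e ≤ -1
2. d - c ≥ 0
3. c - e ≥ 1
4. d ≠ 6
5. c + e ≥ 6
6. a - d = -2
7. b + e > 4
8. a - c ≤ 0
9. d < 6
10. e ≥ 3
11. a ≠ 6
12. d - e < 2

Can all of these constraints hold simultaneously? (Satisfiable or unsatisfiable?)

Constraints 1, 2, and 3 give e − d ≥ 1, d − c ≥ 0, c − e ≥ 1.
Adding all 3 inequalities: the left sides telescope to 0, and the right sides sum to 1 + 0 + 1 = 2. So 0 ≥ 2, which is false.

Unsatisfiable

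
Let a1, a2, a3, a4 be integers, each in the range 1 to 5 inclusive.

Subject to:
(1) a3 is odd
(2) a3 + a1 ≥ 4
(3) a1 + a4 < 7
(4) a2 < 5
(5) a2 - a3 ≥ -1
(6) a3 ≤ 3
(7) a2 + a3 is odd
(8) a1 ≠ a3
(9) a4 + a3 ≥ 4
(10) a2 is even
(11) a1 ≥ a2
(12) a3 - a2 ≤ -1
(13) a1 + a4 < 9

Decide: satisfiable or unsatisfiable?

One satisfying assignment is a1 = 3, a2 = 2, a3 = 1, a4 = 3.
For the less obvious constraints — constraint 2: a3 + a1 = 4; constraint 3: a1 + a4 = 6 — and the others hold by inspection.

Satisfiable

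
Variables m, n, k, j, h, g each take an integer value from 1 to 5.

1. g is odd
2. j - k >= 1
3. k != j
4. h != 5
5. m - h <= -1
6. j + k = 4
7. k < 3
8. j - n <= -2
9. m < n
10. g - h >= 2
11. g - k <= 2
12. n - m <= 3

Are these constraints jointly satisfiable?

Constraints 2, 5, 8, 10, 11, and 12 give n − j ≥ 2, j − k ≥ 1, k − g ≥ -2, g − h ≥ 2, h − m ≥ 1, m − n ≥ -3.
Adding all 6 inequalities: the left sides telescope to 0, and the right sides sum to 2 + 1 + (-2) + 2 + 1 + (-3) = 1. So 0 ≥ 1, which is false.

Unsatisfiable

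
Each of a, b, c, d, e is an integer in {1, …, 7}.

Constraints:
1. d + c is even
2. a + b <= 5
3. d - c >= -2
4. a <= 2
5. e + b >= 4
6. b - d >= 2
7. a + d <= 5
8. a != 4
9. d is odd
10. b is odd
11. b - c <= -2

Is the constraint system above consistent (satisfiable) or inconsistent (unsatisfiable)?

Unsatisfiable

Constraints 3, 6, and 11 give d − c ≥ -2, c − b ≥ 2, b − d ≥ 2.
Adding all 3 inequalities: the left sides telescope to 0, and the right sides sum to (-2) + 2 + 2 = 2. So 0 ≥ 2, which is false.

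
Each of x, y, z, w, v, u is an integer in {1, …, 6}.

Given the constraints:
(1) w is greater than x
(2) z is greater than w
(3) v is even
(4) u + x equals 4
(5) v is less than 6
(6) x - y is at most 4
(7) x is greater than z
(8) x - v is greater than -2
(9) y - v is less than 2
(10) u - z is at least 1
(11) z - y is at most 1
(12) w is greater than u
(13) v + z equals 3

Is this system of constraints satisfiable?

Unsatisfiable

Constraints 1, 2, and 7 give z < x, x < w, w < z. Chaining: z < x < w < z, which forces z < z — impossible.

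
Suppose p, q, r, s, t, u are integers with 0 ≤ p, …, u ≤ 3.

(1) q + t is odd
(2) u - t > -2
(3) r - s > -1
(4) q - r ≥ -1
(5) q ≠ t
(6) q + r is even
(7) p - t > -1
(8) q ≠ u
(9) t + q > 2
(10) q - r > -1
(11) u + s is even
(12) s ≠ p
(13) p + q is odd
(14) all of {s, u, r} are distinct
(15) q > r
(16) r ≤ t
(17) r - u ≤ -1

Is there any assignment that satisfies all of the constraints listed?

Satisfiable

Try p = 2, q = 3, r = 1, s = 0, t = 2, u = 2.
Check constraint 2: u - t = 0; constraint 3: r - s = 1; constraint 4: q - r = 2. The remaining constraints are straightforward to verify.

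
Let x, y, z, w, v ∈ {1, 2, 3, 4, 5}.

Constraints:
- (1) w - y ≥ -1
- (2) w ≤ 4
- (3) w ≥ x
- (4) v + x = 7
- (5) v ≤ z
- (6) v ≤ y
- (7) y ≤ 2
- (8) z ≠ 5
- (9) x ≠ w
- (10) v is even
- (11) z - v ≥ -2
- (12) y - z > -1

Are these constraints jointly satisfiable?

From constraints 6 and 7: v ≤ y ≤ 2. From constraints 2 and 3: x ≤ w ≤ 4. Hence v + x ≤ 6. But constraint 4 requires v + x = 7, and 7 > 6. Contradiction.

Unsatisfiable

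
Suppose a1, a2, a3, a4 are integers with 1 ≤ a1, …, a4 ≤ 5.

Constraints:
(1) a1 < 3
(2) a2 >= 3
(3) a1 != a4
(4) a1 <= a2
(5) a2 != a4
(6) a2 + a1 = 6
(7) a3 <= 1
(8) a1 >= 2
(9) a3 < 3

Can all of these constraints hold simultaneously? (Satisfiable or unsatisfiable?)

Satisfiable

Try a1 = 2, a2 = 4, a3 = 1, a4 = 3.
Check constraint 3: a1 = 2, a4 = 3; constraint 4: a1 = 2, a2 = 4; constraint 6: a2 + a1 = 6. The remaining constraints are straightforward to verify.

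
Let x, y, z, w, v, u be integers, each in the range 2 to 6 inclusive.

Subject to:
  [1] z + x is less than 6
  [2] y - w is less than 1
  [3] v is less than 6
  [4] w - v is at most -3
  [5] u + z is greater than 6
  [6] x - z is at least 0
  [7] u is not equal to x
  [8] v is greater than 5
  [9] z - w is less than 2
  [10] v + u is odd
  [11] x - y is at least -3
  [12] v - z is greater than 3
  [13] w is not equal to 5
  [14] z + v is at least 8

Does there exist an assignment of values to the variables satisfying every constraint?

From constraint 8: v ≥ 6. From constraint 3: v ≤ 5. But 5 < 6, so no value of v works.

Unsatisfiable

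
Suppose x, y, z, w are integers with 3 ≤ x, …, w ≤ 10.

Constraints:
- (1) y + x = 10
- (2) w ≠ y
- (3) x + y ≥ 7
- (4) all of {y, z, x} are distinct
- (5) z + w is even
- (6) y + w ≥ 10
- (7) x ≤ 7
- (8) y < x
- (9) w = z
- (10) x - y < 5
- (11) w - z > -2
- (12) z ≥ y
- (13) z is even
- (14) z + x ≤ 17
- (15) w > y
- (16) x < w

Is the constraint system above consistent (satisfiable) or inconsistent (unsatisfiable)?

Try x = 7, y = 3, z = 10, w = 10.
Check constraint 1: y + x = 10; constraint 3: x + y = 10; constraint 6: y + w = 13. The remaining constraints are straightforward to verify.

Satisfiable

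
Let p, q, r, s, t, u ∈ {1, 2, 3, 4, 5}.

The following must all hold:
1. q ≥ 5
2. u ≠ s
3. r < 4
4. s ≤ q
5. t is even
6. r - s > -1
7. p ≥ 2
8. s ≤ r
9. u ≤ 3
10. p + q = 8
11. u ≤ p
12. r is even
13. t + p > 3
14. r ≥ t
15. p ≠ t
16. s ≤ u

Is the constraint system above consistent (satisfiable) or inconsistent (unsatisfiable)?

The assignment p = 3, q = 5, r = 2, s = 1, t = 2, u = 2 works:
  constraint 6 holds since r - s = 1.
  constraint 10 holds since p + q = 8.
The rest check out directly.

Satisfiable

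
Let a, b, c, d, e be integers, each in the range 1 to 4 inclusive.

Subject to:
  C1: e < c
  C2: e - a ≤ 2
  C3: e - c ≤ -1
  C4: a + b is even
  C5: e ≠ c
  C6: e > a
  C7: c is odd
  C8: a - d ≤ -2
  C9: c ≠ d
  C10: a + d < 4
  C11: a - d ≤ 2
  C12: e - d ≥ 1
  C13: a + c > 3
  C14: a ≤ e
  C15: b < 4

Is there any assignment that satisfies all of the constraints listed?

Unsatisfiable

Constraints 2, 8, and 12 give a − e ≥ -2, e − d ≥ 1, d − a ≥ 2.
Adding all 3 inequalities: the left sides telescope to 0, and the right sides sum to (-2) + 1 + 2 = 1. So 0 ≥ 1, which is false.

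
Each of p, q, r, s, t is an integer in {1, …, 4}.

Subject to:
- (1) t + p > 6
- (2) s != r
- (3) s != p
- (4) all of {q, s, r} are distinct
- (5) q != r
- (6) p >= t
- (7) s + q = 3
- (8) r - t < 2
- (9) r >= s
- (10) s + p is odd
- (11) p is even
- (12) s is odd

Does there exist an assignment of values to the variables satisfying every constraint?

Satisfiable

Take p = 4, q = 2, r = 3, s = 1, t = 4. Then constraint 1: t + p = 8; constraint 7: s + q = 3; constraint 8: r - t = -1, and every other listed constraint is also met.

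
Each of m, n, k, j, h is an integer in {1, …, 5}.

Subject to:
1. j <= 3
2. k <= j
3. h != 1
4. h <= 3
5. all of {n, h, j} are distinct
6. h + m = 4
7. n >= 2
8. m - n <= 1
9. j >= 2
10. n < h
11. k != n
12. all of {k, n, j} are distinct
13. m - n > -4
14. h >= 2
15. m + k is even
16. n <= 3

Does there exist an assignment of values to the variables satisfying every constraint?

Constraints 1, 4, 7, 9, 14, and 16 confine each of n, h, j to the 2 values {2, 3}.
Constraint 5 requires all 3 of them to be distinct, but only 2 values are available — impossible by the pigeonhole principle.

Unsatisfiable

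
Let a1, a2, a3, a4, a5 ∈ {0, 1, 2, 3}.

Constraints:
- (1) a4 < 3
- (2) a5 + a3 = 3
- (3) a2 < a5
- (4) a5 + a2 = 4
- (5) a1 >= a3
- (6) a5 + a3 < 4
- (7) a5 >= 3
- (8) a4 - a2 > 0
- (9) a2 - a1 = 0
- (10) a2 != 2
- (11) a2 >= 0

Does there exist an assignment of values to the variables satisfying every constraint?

One satisfying assignment is a1 = 1, a2 = 1, a3 = 0, a4 = 2, a5 = 3.
For the less obvious constraints — constraint 2: a5 + a3 = 3; constraint 4: a5 + a2 = 4; constraint 6: a5 + a3 = 3 — and the others hold by inspection.

Satisfiable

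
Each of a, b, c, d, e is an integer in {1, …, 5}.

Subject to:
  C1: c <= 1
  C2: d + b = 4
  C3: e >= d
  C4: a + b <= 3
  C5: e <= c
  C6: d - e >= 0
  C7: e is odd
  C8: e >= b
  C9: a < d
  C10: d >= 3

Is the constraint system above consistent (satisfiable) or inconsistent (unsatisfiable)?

Unsatisfiable

From constraints 3 and 10: e ≥ d and d ≥ 3, so e ≥ 3. From constraints 1 and 5: e ≤ c and c ≤ 1, so e ≤ 1. But 1 < 3, so no value of e works.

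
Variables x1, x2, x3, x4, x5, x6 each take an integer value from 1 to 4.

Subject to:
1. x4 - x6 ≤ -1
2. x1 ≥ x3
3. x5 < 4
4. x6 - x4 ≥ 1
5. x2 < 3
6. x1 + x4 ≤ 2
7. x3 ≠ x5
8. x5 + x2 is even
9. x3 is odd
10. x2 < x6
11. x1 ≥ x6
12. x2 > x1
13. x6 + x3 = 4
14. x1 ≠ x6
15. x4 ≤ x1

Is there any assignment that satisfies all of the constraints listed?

Unsatisfiable

Constraints 10, 11, and 12 give x6 ≤ x1, x1 < x2, x2 < x6. Chaining: x6 ≤ x1 < x2 < x6, which forces x6 < x6 — impossible.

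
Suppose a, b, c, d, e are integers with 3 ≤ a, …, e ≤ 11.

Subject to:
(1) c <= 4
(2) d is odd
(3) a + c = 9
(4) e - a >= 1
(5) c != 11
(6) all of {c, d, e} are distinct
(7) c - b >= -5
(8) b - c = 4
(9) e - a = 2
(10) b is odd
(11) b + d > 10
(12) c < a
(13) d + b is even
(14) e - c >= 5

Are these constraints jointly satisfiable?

Satisfiable

One satisfying assignment is a = 6, b = 7, c = 3, d = 5, e = 8.
For the less obvious constraints — constraint 3: a + c = 9; constraint 4: e - a = 2; constraint 7: c - b = -4 — and the others hold by inspection.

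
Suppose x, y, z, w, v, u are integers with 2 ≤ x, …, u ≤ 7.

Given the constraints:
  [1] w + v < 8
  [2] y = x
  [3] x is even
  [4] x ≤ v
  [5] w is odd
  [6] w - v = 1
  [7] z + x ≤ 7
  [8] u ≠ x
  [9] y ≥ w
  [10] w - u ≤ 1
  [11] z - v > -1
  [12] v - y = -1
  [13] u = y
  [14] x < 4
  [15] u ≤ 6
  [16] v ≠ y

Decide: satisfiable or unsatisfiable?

Unsatisfiable

From constraints 2 and 13, u = y = x, so u = x. But constraint 8 says u ≠ x. Contradiction.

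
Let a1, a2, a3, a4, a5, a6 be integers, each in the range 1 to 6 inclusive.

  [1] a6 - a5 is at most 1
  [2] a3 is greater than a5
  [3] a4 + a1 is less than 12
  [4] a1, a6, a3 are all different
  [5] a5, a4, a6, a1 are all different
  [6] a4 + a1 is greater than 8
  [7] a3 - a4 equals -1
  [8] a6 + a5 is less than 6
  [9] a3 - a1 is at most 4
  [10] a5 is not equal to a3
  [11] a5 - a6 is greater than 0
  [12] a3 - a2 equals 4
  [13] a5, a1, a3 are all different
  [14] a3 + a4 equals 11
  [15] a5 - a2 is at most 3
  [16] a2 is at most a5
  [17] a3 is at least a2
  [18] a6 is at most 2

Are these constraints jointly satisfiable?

Setting (a1, a2, a3, a4, a5, a6) = (4, 1, 5, 6, 2, 1) satisfies everything: constraint 1: a6 - a5 = -1; constraint 3: a4 + a1 = 10; constraint 6: a4 + a1 = 10, and the others follow.

Satisfiable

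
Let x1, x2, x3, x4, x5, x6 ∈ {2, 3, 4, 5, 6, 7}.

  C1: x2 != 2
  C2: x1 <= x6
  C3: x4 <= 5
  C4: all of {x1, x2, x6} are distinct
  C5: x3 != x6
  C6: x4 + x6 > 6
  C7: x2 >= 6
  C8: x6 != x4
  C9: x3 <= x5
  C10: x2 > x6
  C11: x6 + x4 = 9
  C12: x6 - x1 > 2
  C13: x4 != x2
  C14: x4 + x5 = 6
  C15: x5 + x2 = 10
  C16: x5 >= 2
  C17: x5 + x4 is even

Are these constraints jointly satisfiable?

The assignment x1 = 3, x2 = 7, x3 = 2, x4 = 3, x5 = 3, x6 = 6 works:
  constraint 6 holds since x4 + x6 = 9.
  constraint 11 holds since x6 + x4 = 9.
The rest check out directly.

Satisfiable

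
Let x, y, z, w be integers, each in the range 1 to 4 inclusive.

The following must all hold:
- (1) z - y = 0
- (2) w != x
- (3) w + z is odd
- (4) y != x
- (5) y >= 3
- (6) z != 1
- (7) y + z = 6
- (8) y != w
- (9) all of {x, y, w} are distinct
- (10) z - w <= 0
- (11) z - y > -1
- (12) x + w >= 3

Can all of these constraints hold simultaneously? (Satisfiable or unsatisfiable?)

One satisfying assignment is x = 2, y = 3, z = 3, w = 4.
For the less obvious constraints — constraint 1: z - y = 0; constraint 7: y + z = 6 — and the others hold by inspection.

Satisfiable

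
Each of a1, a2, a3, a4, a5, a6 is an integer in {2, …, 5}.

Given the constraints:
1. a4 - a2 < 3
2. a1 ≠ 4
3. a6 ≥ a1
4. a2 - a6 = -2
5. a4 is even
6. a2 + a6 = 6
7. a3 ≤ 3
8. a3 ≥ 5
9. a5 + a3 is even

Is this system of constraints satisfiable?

Unsatisfiable

From constraint 8: a3 ≥ 5. From constraint 7: a3 ≤ 3. But 3 < 5, so no value of a3 works.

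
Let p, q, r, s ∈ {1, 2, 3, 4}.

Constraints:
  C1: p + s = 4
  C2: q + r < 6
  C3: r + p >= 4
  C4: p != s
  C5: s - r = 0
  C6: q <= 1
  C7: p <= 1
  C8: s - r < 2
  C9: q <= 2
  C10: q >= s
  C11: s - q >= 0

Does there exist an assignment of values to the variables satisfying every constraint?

From constraint 7: p ≤ 1. From constraints 9 and 10: s ≤ q ≤ 2. Hence p + s ≤ 3. But constraint 1 requires p + s = 4, and 4 > 3. Contradiction.

Unsatisfiable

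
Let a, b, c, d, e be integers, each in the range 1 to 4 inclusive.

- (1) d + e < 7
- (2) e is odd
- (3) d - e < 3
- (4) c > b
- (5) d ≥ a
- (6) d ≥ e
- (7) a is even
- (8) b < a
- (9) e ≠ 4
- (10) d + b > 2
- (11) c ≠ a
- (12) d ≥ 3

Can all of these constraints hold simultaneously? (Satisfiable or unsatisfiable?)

One satisfying assignment is a = 2, b = 1, c = 4, d = 3, e = 1.
For the less obvious constraints — constraint 1: d + e = 4; constraint 3: d - e = 2; constraint 10: d + b = 4 — and the others hold by inspection.

Satisfiable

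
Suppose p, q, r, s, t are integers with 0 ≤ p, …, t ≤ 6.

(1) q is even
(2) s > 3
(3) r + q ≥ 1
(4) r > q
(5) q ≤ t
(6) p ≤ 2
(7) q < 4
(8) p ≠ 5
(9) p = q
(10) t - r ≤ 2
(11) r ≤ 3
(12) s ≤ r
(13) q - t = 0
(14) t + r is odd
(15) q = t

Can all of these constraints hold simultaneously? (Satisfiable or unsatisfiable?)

Unsatisfiable

From constraint 2: s ≥ 4. From constraints 11 and 12: s ≤ r and r ≤ 3, so s ≤ 3. But 3 < 4, so no value of s works.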